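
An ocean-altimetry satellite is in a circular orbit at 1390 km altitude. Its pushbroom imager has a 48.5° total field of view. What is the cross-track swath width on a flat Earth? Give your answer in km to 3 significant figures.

1250 km

Half-angle = 48.5°/2 = 24.25°.
Swath width ≈ 2h·tan(θ/2) = 2 × 1390 × tan(24.25°) = 1252.3 km.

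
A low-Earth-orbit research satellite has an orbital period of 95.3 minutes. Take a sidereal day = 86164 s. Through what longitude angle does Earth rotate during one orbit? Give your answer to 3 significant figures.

T = 95.3 min = 5718.0 s.
During one orbit Earth rotates (5718.0 / 86164) × 360° = 23.89°.

23.9°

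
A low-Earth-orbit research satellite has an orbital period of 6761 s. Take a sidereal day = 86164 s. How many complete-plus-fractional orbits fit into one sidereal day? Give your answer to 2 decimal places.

12.74

Orbits per sidereal day = 86164 / 6761.0 = 12.744.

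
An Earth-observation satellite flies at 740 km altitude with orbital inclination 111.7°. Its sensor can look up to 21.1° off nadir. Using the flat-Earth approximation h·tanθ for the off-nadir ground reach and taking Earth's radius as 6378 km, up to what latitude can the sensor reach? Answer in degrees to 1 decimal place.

Retrograde orbit: the ground track reaches ±(180° − i) = ±(180 − 111.7) = ±68.3°.
Sensor half-swath on the ground ≈ 740·tan(21.1°) = 286 km = 2.57° of latitude.
Maximum observable latitude ≈ 68.3 + 2.57 = 70.9°.

70.9°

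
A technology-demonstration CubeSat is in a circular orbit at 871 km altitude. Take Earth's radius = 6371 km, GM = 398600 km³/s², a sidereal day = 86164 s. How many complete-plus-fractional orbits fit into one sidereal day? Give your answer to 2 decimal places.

Semi-major axis a = 6371 + 871 = 7242 km. Period T = 2π√(a³/μ) = 2π√(7242³/398600) = 6133.4 s = 102.22 min.
Orbits per sidereal day = 86164 / 6133.4 = 14.048.

14.05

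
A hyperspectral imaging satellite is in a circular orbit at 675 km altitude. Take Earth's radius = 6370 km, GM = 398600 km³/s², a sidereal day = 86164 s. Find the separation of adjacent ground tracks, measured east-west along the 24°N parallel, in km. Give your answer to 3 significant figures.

2500 km

Semi-major axis a = 6370 + 675 = 7045 km. Period T = 2π√(a³/μ) = 2π√(7045³/398600) = 5884.8 s = 98.08 min.
Node shift per orbit = (5884.8/86164) × 360° = 24.59°.
Equatorial spacing = 24.59 × 111.2 km/° = 2734 km.
At 24° latitude, spacing = 2734 × cos(24°) = 2497 km.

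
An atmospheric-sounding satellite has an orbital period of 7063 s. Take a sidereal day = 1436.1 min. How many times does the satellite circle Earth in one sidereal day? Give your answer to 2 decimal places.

Orbits per sidereal day = 86166 / 7063.0 = 12.200.

12.20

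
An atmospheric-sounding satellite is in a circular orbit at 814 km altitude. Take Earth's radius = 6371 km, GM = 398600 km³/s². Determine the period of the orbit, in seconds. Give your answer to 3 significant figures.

Semi-major axis a = 6371 + 814 = 7185 km. Period T = 2π√(a³/μ) = 2π√(7185³/398600) = 6061.1 s = 101.02 min.

6060 seconds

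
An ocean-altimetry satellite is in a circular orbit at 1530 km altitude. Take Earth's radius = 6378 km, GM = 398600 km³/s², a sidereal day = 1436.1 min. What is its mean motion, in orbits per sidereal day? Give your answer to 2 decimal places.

12.31

Semi-major axis a = 6378 + 1530 = 7908 km. Period T = 2π√(a³/μ) = 2π√(7908³/398600) = 6998.6 s = 116.64 min.
Orbits per sidereal day = 86166 / 6998.6 = 12.312.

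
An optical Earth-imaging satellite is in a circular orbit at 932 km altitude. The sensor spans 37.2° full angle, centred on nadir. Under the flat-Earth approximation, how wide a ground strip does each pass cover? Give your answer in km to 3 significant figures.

627 km

Half-angle = 37.2°/2 = 18.6°.
Swath width ≈ 2h·tan(θ/2) = 2 × 932 × tan(18.6°) = 627.3 km.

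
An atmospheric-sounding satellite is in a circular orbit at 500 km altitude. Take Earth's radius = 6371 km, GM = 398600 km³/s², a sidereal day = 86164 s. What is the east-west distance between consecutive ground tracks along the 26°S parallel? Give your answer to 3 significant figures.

2370 km

Semi-major axis a = 6371 + 500 = 6871 km. Period T = 2π√(a³/μ) = 2π√(6871³/398600) = 5668.1 s = 94.47 min.
Node shift per orbit = (5668.1/86164) × 360° = 23.68°.
Equatorial spacing = 23.68 × 111.2 km/° = 2633 km.
At 26° latitude, spacing = 2633 × cos(26°) = 2367 km.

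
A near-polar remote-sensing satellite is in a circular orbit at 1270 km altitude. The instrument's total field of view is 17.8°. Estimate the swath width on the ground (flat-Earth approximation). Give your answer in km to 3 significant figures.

398 km

Half-angle = 17.8°/2 = 8.9°.
Swath width ≈ 2h·tan(θ/2) = 2 × 1270 × tan(8.9°) = 397.8 km.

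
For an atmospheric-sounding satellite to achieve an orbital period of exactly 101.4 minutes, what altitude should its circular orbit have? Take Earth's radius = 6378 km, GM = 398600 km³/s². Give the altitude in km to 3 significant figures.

825 km

T = 101.4 min = 6084.0 s.
From T = 2π√(a³/μ): a = (μ T²/4π²)^(1/3) = (398600 × 6084.0² / 4π²)^(1/3) = 7203 km.
Altitude h = a − R = 7203 − 6378 = 825 km.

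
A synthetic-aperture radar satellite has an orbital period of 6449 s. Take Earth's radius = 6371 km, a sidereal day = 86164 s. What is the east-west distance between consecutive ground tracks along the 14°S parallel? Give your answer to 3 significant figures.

Node shift per orbit = (6449.0/86164) × 360° = 26.94°.
Equatorial spacing = 26.94 × 111.2 km/° = 2996 km.
At 14° latitude, spacing = 2996 × cos(14°) = 2907 km.

2910 km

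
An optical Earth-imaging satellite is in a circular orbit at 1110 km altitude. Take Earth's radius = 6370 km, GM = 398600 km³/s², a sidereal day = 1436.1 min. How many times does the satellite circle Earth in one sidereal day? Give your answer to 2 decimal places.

Semi-major axis a = 6370 + 1110 = 7480 km. Period T = 2π√(a³/μ) = 2π√(7480³/398600) = 6438.2 s = 107.30 min.
Orbits per sidereal day = 86166 / 6438.2 = 13.384.

13.38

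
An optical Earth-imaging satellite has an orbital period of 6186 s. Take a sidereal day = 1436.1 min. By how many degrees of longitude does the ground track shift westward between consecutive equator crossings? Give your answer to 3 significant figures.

25.8°

During one orbit Earth rotates (6186.0 / 86166) × 360° = 25.84°.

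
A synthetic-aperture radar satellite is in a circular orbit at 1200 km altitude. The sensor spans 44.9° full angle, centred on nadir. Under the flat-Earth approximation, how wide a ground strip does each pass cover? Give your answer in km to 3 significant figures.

Half-angle = 44.9°/2 = 22.45°.
Swath width ≈ 2h·tan(θ/2) = 2 × 1200 × tan(22.45°) = 991.7 km.

992 km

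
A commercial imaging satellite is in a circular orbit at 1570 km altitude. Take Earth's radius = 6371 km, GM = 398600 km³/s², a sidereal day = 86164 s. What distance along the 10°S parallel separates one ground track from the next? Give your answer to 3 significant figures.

Semi-major axis a = 6371 + 1570 = 7941 km. Period T = 2π√(a³/μ) = 2π√(7941³/398600) = 7042.5 s = 117.37 min.
Node shift per orbit = (7042.5/86164) × 360° = 29.42°.
Equatorial spacing = 29.42 × 111.2 km/° = 3272 km.
At 10° latitude, spacing = 3272 × cos(10°) = 3222 km.

3220 km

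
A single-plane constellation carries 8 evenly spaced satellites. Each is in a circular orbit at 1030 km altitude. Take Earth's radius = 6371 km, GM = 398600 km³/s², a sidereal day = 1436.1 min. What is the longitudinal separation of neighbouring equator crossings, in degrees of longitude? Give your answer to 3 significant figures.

3.31°

Semi-major axis a = 6371 + 1030 = 7401 km. Period T = 2π√(a³/μ) = 2π√(7401³/398600) = 6336.5 s = 105.61 min.
Single-satellite node shift = (6336.5/86166) × 360° = 26.47°.
With 8 satellites evenly phased, successive equator crossings are 26.47/8 = 3.309° apart.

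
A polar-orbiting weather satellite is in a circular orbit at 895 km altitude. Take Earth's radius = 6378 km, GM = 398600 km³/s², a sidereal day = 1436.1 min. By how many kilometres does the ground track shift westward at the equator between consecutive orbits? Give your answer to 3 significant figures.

2870 km

Semi-major axis a = 6378 + 895 = 7273 km. Period T = 2π√(a³/μ) = 2π√(7273³/398600) = 6172.8 s = 102.88 min.
During one orbit Earth rotates (6172.8 / 86166) × 360° = 25.79°.
At the equator that is 25.79° × (2π·6378/360) km/° = 25.79 × 111.3 = 2871 km.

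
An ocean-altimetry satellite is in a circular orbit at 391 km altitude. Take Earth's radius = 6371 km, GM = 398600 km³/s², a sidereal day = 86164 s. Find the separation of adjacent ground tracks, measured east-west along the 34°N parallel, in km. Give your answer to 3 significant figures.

2130 km

Semi-major axis a = 6371 + 391 = 6762 km. Period T = 2π√(a³/μ) = 2π√(6762³/398600) = 5533.8 s = 92.23 min.
Node shift per orbit = (5533.8/86164) × 360° = 23.12°.
Equatorial spacing = 23.12 × 111.2 km/° = 2571 km.
At 34° latitude, spacing = 2571 × cos(34°) = 2131 km.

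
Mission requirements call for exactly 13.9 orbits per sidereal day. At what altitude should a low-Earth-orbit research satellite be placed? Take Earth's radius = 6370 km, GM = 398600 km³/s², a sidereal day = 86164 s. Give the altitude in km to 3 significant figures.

923 km

Required period T = 86164 / 13.9 = 6198.8 s.
From T = 2π√(a³/μ): a = (μ T²/4π²)^(1/3) = (398600 × 6198.8² / 4π²)^(1/3) = 7293 km.
Altitude h = a − R = 7293 − 6370 = 923 km.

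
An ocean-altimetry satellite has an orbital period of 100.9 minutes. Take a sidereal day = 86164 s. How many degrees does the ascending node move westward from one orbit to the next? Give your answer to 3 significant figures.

25.3°

T = 100.9 min = 6054.0 s.
During one orbit Earth rotates (6054.0 / 86164) × 360° = 25.29°.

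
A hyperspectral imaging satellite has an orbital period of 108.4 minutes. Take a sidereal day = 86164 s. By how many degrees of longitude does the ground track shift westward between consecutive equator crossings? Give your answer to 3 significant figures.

T = 108.4 min = 6504.0 s.
During one orbit Earth rotates (6504.0 / 86164) × 360° = 27.17°.

27.2°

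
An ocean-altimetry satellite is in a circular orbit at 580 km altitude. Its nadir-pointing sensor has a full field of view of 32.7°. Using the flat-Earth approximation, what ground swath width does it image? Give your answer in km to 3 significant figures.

Half-angle = 32.7°/2 = 16.35°.
Swath width ≈ 2h·tan(θ/2) = 2 × 580 × tan(16.35°) = 340.3 km.

340 km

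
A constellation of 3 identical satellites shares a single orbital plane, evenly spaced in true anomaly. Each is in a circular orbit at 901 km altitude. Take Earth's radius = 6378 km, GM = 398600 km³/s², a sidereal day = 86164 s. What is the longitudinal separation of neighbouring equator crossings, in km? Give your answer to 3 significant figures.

958 km

Semi-major axis a = 6378 + 901 = 7279 km. Period T = 2π√(a³/μ) = 2π√(7279³/398600) = 6180.4 s = 103.01 min.
Single-satellite node shift = (6180.4/86164) × 360° = 25.82°.
With 3 satellites evenly phased, successive equator crossings are 25.82/3 = 8.607° apart.
That is 8.607 × 111.3 = 958 km at the equator.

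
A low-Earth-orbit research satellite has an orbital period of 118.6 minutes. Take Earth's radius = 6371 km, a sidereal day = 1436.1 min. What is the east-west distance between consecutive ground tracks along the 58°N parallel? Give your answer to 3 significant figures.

T = 118.6 min = 7116.0 s.
Node shift per orbit = (7116.0/86166) × 360° = 29.73°.
Equatorial spacing = 29.73 × 111.2 km/° = 3306 km.
At 58° latitude, spacing = 3306 × cos(58°) = 1752 km.

1750 km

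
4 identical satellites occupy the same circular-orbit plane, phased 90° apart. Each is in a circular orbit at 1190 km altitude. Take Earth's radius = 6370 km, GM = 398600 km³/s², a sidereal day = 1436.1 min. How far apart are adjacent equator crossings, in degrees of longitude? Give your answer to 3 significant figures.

Semi-major axis a = 6370 + 1190 = 7560 km. Period T = 2π√(a³/μ) = 2π√(7560³/398600) = 6541.7 s = 109.03 min.
Single-satellite node shift = (6541.7/86166) × 360° = 27.33°.
With 4 satellites evenly phased, successive equator crossings are 27.33/4 = 6.833° apart.

6.83°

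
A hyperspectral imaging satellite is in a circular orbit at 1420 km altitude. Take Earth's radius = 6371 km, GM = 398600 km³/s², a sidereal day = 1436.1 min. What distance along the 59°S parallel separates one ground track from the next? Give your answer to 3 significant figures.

1640 km

Semi-major axis a = 6371 + 1420 = 7791 km. Period T = 2π√(a³/μ) = 2π√(7791³/398600) = 6843.9 s = 114.06 min.
Node shift per orbit = (6843.9/86166) × 360° = 28.59°.
Equatorial spacing = 28.59 × 111.2 km/° = 3179 km.
At 59° latitude, spacing = 3179 × cos(59°) = 1638 km.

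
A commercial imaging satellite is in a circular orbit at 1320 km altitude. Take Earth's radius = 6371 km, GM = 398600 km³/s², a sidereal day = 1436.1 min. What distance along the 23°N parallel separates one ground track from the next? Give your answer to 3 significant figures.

2870 km

Semi-major axis a = 6371 + 1320 = 7691 km. Period T = 2π√(a³/μ) = 2π√(7691³/398600) = 6712.5 s = 111.88 min.
Node shift per orbit = (6712.5/86166) × 360° = 28.04°.
Equatorial spacing = 28.04 × 111.2 km/° = 3118 km.
At 23° latitude, spacing = 3118 × cos(23°) = 2871 km.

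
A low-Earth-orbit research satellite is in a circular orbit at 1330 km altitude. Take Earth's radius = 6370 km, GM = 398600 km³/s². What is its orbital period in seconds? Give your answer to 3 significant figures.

Semi-major axis a = 6370 + 1330 = 7700 km. Period T = 2π√(a³/μ) = 2π√(7700³/398600) = 6724.3 s = 112.07 min.

6720 seconds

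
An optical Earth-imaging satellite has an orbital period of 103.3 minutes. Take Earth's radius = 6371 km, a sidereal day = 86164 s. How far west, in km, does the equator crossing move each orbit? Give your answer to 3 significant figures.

2880 km

T = 103.3 min = 6198.0 s.
During one orbit Earth rotates (6198.0 / 86164) × 360° = 25.90°.
At the equator that is 25.90° × (2π·6371/360) km/° = 25.90 × 111.2 = 2879 km.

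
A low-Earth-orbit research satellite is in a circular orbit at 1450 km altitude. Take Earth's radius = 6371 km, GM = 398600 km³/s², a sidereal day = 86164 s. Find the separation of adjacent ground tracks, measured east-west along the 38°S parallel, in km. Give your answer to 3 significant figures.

2520 km

Semi-major axis a = 6371 + 1450 = 7821 km. Period T = 2π√(a³/μ) = 2π√(7821³/398600) = 6883.4 s = 114.72 min.
Node shift per orbit = (6883.4/86164) × 360° = 28.76°.
Equatorial spacing = 28.76 × 111.2 km/° = 3198 km.
At 38° latitude, spacing = 3198 × cos(38°) = 2520 km.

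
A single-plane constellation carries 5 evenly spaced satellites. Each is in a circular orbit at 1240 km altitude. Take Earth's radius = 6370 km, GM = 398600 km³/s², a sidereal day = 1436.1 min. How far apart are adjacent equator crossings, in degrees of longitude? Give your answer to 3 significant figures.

5.52°

Semi-major axis a = 6370 + 1240 = 7610 km. Period T = 2π√(a³/μ) = 2π√(7610³/398600) = 6606.8 s = 110.11 min.
Single-satellite node shift = (6606.8/86166) × 360° = 27.60°.
With 5 satellites evenly phased, successive equator crossings are 27.60/5 = 5.521° apart.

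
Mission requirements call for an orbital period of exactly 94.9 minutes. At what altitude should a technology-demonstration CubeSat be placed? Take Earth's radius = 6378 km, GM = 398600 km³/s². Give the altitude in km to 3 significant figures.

514 km

T = 94.9 min = 5694.0 s.
From T = 2π√(a³/μ): a = (μ T²/4π²)^(1/3) = (398600 × 5694.0² / 4π²)^(1/3) = 6892 km.
Altitude h = a − R = 6892 − 6378 = 514 km.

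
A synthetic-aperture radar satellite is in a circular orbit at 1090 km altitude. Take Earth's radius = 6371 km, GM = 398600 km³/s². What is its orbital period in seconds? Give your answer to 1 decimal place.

Semi-major axis a = 6371 + 1090 = 7461 km. Period T = 2π√(a³/μ) = 2π√(7461³/398600) = 6413.7 s = 106.89 min.

6413.7 seconds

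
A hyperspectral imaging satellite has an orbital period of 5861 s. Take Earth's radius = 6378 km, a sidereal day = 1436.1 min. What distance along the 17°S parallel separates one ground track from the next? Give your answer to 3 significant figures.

2610 km

Node shift per orbit = (5861.0/86166) × 360° = 24.49°.
Equatorial spacing = 24.49 × 111.3 km/° = 2726 km.
At 17° latitude, spacing = 2726 × cos(17°) = 2607 km.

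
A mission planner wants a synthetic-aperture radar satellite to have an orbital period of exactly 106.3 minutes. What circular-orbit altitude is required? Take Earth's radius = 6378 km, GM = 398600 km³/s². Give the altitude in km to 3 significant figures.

1060 km

T = 106.3 min = 6378.0 s.
From T = 2π√(a³/μ): a = (μ T²/4π²)^(1/3) = (398600 × 6378.0² / 4π²)^(1/3) = 7433 km.
Altitude h = a − R = 7433 − 6378 = 1055 km.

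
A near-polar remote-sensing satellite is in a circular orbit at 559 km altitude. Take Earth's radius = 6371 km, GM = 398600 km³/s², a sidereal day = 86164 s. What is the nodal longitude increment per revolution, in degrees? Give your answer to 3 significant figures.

Semi-major axis a = 6371 + 559 = 6930 km. Period T = 2π√(a³/μ) = 2π√(6930³/398600) = 5741.3 s = 95.69 min.
During one orbit Earth rotates (5741.3 / 86164) × 360° = 23.99°.

24.0°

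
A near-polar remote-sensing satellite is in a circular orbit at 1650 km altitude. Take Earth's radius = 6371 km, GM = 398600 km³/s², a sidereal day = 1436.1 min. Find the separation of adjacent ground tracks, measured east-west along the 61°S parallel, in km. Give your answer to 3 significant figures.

1610 km

Semi-major axis a = 6371 + 1650 = 8021 km. Period T = 2π√(a³/μ) = 2π√(8021³/398600) = 7149.1 s = 119.15 min.
Node shift per orbit = (7149.1/86166) × 360° = 29.87°.
Equatorial spacing = 29.87 × 111.2 km/° = 3321 km.
At 61° latitude, spacing = 3321 × cos(61°) = 1610 km.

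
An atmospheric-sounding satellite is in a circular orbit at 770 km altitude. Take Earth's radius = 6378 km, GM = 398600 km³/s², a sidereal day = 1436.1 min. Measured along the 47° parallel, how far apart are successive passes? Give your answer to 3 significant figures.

1910 km

Semi-major axis a = 6378 + 770 = 7148 km. Period T = 2π√(a³/μ) = 2π√(7148³/398600) = 6014.3 s = 100.24 min.
Node shift per orbit = (6014.3/86166) × 360° = 25.13°.
Equatorial spacing = 25.13 × 111.3 km/° = 2797 km.
At 47° latitude, spacing = 2797 × cos(47°) = 1908 km.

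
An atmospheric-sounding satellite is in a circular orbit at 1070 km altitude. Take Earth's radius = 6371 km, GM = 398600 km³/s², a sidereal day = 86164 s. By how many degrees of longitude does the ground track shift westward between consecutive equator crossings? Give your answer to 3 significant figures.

26.7°

Semi-major axis a = 6371 + 1070 = 7441 km. Period T = 2π√(a³/μ) = 2π√(7441³/398600) = 6387.9 s = 106.47 min.
During one orbit Earth rotates (6387.9 / 86164) × 360° = 26.69°.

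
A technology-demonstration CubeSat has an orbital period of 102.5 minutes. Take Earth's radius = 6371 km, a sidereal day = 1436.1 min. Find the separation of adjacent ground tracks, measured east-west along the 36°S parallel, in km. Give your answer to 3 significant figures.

2310 km

T = 102.5 min = 6150.0 s.
Node shift per orbit = (6150.0/86166) × 360° = 25.69°.
Equatorial spacing = 25.69 × 111.2 km/° = 2857 km.
At 36° latitude, spacing = 2857 × cos(36°) = 2311 km.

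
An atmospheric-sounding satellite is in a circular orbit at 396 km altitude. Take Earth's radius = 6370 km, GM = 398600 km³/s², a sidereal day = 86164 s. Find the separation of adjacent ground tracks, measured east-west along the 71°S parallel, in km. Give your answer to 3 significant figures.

838 km

Semi-major axis a = 6370 + 396 = 6766 km. Period T = 2π√(a³/μ) = 2π√(6766³/398600) = 5538.7 s = 92.31 min.
Node shift per orbit = (5538.7/86164) × 360° = 23.14°.
Equatorial spacing = 23.14 × 111.2 km/° = 2573 km.
At 71° latitude, spacing = 2573 × cos(71°) = 838 km.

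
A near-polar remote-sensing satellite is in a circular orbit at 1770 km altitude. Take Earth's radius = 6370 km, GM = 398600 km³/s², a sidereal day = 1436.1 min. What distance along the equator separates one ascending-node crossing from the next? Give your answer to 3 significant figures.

3390 km

Semi-major axis a = 6370 + 1770 = 8140 km. Period T = 2π√(a³/μ) = 2π√(8140³/398600) = 7308.8 s = 121.81 min.
During one orbit Earth rotates (7308.8 / 86166) × 360° = 30.54°.
At the equator that is 30.54° × (2π·6370/360) km/° = 30.54 × 111.2 = 3395 km.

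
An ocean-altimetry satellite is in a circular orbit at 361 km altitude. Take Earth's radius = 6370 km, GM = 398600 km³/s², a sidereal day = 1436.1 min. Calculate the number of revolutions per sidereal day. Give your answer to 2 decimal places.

15.68

Semi-major axis a = 6370 + 361 = 6731 km. Period T = 2π√(a³/μ) = 2π√(6731³/398600) = 5495.8 s = 91.60 min.
Orbits per sidereal day = 86166 / 5495.8 = 15.679.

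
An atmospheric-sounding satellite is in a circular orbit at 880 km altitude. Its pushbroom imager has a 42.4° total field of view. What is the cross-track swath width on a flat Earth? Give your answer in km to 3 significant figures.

Half-angle = 42.4°/2 = 21.2°.
Swath width ≈ 2h·tan(θ/2) = 2 × 880 × tan(21.2°) = 682.7 km.

683 km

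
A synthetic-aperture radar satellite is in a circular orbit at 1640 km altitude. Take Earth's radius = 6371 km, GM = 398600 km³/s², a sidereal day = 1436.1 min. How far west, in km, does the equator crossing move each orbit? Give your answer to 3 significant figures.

Semi-major axis a = 6371 + 1640 = 8011 km. Period T = 2π√(a³/μ) = 2π√(8011³/398600) = 7135.8 s = 118.93 min.
During one orbit Earth rotates (7135.8 / 86166) × 360° = 29.81°.
At the equator that is 29.81° × (2π·6371/360) km/° = 29.81 × 111.2 = 3315 km.

3320 km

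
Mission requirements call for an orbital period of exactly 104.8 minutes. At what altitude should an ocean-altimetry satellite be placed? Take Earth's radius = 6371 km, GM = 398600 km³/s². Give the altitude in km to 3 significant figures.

992 km

T = 104.8 min = 6288.0 s.
From T = 2π√(a³/μ): a = (μ T²/4π²)^(1/3) = (398600 × 6288.0² / 4π²)^(1/3) = 7363 km.
Altitude h = a − R = 7363 − 6371 = 992 km.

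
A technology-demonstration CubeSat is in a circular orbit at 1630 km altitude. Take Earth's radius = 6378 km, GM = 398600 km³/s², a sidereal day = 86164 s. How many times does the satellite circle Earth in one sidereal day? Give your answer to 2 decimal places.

Semi-major axis a = 6378 + 1630 = 8008 km. Period T = 2π√(a³/μ) = 2π√(8008³/398600) = 7131.8 s = 118.86 min.
Orbits per sidereal day = 86164 / 7131.8 = 12.082.

12.08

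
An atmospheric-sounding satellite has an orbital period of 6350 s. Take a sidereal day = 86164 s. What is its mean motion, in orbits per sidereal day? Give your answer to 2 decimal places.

13.57

Orbits per sidereal day = 86164 / 6350.0 = 13.569.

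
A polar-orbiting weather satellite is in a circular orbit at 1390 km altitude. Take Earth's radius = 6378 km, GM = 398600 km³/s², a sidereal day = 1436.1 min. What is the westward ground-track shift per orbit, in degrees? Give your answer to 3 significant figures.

Semi-major axis a = 6378 + 1390 = 7768 km. Period T = 2π√(a³/μ) = 2π√(7768³/398600) = 6813.6 s = 113.56 min.
During one orbit Earth rotates (6813.6 / 86166) × 360° = 28.47°.

28.5°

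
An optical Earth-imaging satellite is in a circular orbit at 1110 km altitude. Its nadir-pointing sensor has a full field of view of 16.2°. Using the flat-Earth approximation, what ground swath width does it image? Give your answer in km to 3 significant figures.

Half-angle = 16.2°/2 = 8.1°.
Swath width ≈ 2h·tan(θ/2) = 2 × 1110 × tan(8.1°) = 316.0 km.

316 km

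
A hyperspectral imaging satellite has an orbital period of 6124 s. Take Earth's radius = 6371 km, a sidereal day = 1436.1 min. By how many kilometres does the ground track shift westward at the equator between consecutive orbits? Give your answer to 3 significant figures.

2850 km

During one orbit Earth rotates (6124.0 / 86166) × 360° = 25.59°.
At the equator that is 25.59° × (2π·6371/360) km/° = 25.59 × 111.2 = 2845 km.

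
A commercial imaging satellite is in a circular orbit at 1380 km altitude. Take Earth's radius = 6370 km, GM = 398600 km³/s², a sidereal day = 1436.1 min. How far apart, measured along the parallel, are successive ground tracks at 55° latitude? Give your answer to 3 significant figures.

1810 km

Semi-major axis a = 6370 + 1380 = 7750 km. Period T = 2π√(a³/μ) = 2π√(7750³/398600) = 6789.9 s = 113.17 min.
Node shift per orbit = (6789.9/86166) × 360° = 28.37°.
Equatorial spacing = 28.37 × 111.2 km/° = 3154 km.
At 55° latitude, spacing = 3154 × cos(55°) = 1809 km.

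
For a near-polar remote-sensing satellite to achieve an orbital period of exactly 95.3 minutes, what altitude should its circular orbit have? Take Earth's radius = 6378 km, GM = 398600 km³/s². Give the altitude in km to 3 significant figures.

533 km

T = 95.3 min = 5718.0 s.
From T = 2π√(a³/μ): a = (μ T²/4π²)^(1/3) = (398600 × 5718.0² / 4π²)^(1/3) = 6911 km.
Altitude h = a − R = 6911 − 6378 = 533 km.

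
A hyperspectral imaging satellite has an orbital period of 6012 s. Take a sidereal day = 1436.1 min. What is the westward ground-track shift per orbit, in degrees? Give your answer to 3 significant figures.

During one orbit Earth rotates (6012.0 / 86166) × 360° = 25.12°.

25.1°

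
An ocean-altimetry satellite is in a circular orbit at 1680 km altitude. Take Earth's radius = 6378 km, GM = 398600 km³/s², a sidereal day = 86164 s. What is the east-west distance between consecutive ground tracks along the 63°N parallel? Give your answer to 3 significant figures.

Semi-major axis a = 6378 + 1680 = 8058 km. Period T = 2π√(a³/μ) = 2π√(8058³/398600) = 7198.7 s = 119.98 min.
Node shift per orbit = (7198.7/86164) × 360° = 30.08°.
Equatorial spacing = 30.08 × 111.3 km/° = 3348 km.
At 63° latitude, spacing = 3348 × cos(63°) = 1520 km.

1520 km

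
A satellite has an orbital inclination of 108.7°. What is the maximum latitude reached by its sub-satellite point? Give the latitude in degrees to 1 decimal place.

71.3°

Retrograde orbit: the ground track reaches ±(180° − i) = ±(180 − 108.7) = ±71.3°.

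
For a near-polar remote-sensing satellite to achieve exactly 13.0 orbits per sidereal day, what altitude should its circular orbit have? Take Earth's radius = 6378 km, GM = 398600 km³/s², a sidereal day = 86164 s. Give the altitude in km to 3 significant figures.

Required period T = 86164 / 13.0 = 6628.0 s.
From T = 2π√(a³/μ): a = (μ T²/4π²)^(1/3) = (398600 × 6628.0² / 4π²)^(1/3) = 7626 km.
Altitude h = a − R = 7626 − 6378 = 1248 km.

1250 km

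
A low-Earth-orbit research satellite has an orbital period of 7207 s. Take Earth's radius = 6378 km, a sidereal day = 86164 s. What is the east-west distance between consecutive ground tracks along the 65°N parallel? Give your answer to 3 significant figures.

1420 km

Node shift per orbit = (7207.0/86164) × 360° = 30.11°.
Equatorial spacing = 30.11 × 111.3 km/° = 3352 km.
At 65° latitude, spacing = 3352 × cos(65°) = 1417 km.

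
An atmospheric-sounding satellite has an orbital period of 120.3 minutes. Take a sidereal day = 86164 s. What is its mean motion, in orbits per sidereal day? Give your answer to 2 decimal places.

11.94

T = 120.3 min = 7218.0 s.
Orbits per sidereal day = 86164 / 7218.0 = 11.937.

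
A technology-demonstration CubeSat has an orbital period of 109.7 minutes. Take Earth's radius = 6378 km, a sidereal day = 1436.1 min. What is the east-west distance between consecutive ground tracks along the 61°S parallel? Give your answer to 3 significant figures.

T = 109.7 min = 6582.0 s.
Node shift per orbit = (6582.0/86166) × 360° = 27.50°.
Equatorial spacing = 27.50 × 111.3 km/° = 3061 km.
At 61° latitude, spacing = 3061 × cos(61°) = 1484 km.

1480 km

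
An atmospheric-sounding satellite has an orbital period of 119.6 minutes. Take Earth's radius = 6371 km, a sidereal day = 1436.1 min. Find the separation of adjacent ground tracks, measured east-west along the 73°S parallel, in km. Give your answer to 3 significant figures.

T = 119.6 min = 7176.0 s.
Node shift per orbit = (7176.0/86166) × 360° = 29.98°.
Equatorial spacing = 29.98 × 111.2 km/° = 3334 km.
At 73° latitude, spacing = 3334 × cos(73°) = 975 km.

975 km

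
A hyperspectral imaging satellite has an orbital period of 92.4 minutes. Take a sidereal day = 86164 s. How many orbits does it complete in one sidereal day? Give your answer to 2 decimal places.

15.54

T = 92.4 min = 5544.0 s.
Orbits per sidereal day = 86164 / 5544.0 = 15.542.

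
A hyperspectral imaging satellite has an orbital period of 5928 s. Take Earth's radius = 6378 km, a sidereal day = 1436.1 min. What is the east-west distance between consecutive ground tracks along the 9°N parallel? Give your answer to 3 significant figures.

2720 km

Node shift per orbit = (5928.0/86166) × 360° = 24.77°.
Equatorial spacing = 24.77 × 111.3 km/° = 2757 km.
At 9° latitude, spacing = 2757 × cos(9°) = 2723 km.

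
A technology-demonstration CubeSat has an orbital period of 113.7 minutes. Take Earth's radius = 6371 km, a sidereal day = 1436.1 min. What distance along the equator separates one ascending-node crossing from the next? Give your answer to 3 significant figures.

T = 113.7 min = 6822.0 s.
During one orbit Earth rotates (6822.0 / 86166) × 360° = 28.50°.
At the equator that is 28.50° × (2π·6371/360) km/° = 28.50 × 111.2 = 3169 km.

3170 km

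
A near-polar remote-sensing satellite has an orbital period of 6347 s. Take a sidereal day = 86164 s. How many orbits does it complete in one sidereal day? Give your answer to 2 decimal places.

Orbits per sidereal day = 86164 / 6347.0 = 13.576.

13.58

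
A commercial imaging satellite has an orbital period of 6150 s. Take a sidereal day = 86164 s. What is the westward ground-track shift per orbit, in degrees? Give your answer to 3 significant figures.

During one orbit Earth rotates (6150.0 / 86164) × 360° = 25.70°.

25.7°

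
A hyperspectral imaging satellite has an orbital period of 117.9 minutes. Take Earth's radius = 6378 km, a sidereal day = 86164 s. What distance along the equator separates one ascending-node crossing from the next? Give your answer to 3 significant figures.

T = 117.9 min = 7074.0 s.
During one orbit Earth rotates (7074.0 / 86164) × 360° = 29.56°.
At the equator that is 29.56° × (2π·6378/360) km/° = 29.56 × 111.3 = 3290 km.

3290 km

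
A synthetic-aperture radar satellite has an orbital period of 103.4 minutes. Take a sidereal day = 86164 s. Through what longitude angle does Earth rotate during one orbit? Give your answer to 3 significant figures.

25.9°

T = 103.4 min = 6204.0 s.
During one orbit Earth rotates (6204.0 / 86164) × 360° = 25.92°.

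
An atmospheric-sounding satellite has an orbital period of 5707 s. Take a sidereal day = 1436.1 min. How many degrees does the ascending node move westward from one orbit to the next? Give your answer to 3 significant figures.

23.8°

During one orbit Earth rotates (5707.0 / 86166) × 360° = 23.84°.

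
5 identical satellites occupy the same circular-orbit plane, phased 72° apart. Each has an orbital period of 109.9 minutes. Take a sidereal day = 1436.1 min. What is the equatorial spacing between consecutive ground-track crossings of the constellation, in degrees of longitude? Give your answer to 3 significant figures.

T = 109.9 min = 6594.0 s.
Single-satellite node shift = (6594.0/86166) × 360° = 27.55°.
With 5 satellites evenly phased, successive equator crossings are 27.55/5 = 5.510° apart.

5.51°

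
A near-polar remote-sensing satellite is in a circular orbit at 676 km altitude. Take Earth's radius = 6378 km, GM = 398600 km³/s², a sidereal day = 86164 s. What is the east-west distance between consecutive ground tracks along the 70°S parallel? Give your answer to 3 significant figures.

Semi-major axis a = 6378 + 676 = 7054 km. Period T = 2π√(a³/μ) = 2π√(7054³/398600) = 5896.1 s = 98.27 min.
Node shift per orbit = (5896.1/86164) × 360° = 24.63°.
Equatorial spacing = 24.63 × 111.3 km/° = 2742 km.
At 70° latitude, spacing = 2742 × cos(70°) = 938 km.

938 km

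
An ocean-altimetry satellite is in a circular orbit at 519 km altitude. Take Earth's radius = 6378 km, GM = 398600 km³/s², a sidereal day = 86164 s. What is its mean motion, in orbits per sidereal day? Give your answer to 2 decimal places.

Semi-major axis a = 6378 + 519 = 6897 km. Period T = 2π√(a³/μ) = 2π√(6897³/398600) = 5700.4 s = 95.01 min.
Orbits per sidereal day = 86164 / 5700.4 = 15.116.

15.12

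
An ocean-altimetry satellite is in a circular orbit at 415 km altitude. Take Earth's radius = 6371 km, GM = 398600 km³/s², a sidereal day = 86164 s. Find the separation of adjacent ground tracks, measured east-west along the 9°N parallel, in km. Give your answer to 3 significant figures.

2550 km

Semi-major axis a = 6371 + 415 = 6786 km. Period T = 2π√(a³/μ) = 2π√(6786³/398600) = 5563.3 s = 92.72 min.
Node shift per orbit = (5563.3/86164) × 360° = 23.24°.
Equatorial spacing = 23.24 × 111.2 km/° = 2585 km.
At 9° latitude, spacing = 2585 × cos(9°) = 2553 km.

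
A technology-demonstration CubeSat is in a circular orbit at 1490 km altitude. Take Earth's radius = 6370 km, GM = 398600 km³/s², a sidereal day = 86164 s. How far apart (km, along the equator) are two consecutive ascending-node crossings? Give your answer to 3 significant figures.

3220 km

Semi-major axis a = 6370 + 1490 = 7860 km. Period T = 2π√(a³/μ) = 2π√(7860³/398600) = 6935.0 s = 115.58 min.
During one orbit Earth rotates (6935.0 / 86164) × 360° = 28.97°.
At the equator that is 28.97° × (2π·6370/360) km/° = 28.97 × 111.2 = 3221 km.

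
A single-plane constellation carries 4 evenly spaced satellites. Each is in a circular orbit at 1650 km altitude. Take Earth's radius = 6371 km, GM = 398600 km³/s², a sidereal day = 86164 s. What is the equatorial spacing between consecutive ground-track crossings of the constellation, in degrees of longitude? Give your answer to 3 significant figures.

Semi-major axis a = 6371 + 1650 = 8021 km. Period T = 2π√(a³/μ) = 2π√(8021³/398600) = 7149.1 s = 119.15 min.
Single-satellite node shift = (7149.1/86164) × 360° = 29.87°.
With 4 satellites evenly phased, successive equator crossings are 29.87/4 = 7.467° apart.

7.47°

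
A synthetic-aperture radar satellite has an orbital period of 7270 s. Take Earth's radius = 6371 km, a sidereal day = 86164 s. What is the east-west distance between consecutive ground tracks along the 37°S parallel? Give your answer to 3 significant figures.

2700 km

Node shift per orbit = (7270.0/86164) × 360° = 30.37°.
Equatorial spacing = 30.37 × 111.2 km/° = 3378 km.
At 37° latitude, spacing = 3378 × cos(37°) = 2697 km.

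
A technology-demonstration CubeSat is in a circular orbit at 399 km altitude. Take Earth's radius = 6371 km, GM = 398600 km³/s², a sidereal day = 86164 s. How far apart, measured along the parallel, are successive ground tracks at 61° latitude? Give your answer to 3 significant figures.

1250 km

Semi-major axis a = 6371 + 399 = 6770 km. Period T = 2π√(a³/μ) = 2π√(6770³/398600) = 5543.6 s = 92.39 min.
Node shift per orbit = (5543.6/86164) × 360° = 23.16°.
Equatorial spacing = 23.16 × 111.2 km/° = 2575 km.
At 61° latitude, spacing = 2575 × cos(61°) = 1249 km.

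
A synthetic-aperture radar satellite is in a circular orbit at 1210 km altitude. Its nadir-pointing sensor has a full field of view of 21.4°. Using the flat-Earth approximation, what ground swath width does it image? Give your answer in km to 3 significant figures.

457 km

Half-angle = 21.4°/2 = 10.7°.
Swath width ≈ 2h·tan(θ/2) = 2 × 1210 × tan(10.7°) = 457.3 km.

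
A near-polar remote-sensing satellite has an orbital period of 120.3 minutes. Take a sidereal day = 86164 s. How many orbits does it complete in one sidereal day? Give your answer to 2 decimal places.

11.94

T = 120.3 min = 7218.0 s.
Orbits per sidereal day = 86164 / 7218.0 = 11.937.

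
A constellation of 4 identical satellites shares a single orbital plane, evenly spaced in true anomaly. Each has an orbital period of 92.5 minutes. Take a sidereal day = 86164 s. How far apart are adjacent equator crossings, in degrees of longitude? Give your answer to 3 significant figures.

5.80°

T = 92.5 min = 5550.0 s.
Single-satellite node shift = (5550.0/86164) × 360° = 23.19°.
With 4 satellites evenly phased, successive equator crossings are 23.19/4 = 5.797° apart.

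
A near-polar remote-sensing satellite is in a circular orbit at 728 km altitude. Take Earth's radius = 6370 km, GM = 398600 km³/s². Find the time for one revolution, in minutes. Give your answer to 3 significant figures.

99.2 min

Semi-major axis a = 6370 + 728 = 7098 km. Period T = 2π√(a³/μ) = 2π√(7098³/398600) = 5951.3 s = 99.19 min.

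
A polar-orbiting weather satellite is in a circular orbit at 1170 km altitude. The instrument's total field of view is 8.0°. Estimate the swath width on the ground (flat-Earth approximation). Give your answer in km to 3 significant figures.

164 km

Half-angle = 8.0°/2 = 4°.
Swath width ≈ 2h·tan(θ/2) = 2 × 1170 × tan(4°) = 163.6 km.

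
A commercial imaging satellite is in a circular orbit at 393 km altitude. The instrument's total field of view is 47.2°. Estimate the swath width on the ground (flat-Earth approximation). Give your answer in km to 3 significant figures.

343 km

Half-angle = 47.2°/2 = 23.6°.
Swath width ≈ 2h·tan(θ/2) = 2 × 393 × tan(23.6°) = 343.4 km.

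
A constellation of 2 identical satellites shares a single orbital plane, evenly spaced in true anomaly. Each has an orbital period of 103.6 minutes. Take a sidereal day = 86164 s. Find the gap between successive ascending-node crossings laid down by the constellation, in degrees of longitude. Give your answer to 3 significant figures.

13.0°

T = 103.6 min = 6216.0 s.
Single-satellite node shift = (6216.0/86164) × 360° = 25.97°.
With 2 satellites evenly phased, successive equator crossings are 25.97/2 = 12.985° apart.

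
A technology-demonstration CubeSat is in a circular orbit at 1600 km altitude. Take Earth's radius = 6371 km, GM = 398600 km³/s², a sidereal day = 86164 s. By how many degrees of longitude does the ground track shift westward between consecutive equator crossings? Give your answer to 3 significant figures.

29.6°

Semi-major axis a = 6371 + 1600 = 7971 km. Period T = 2π√(a³/μ) = 2π√(7971³/398600) = 7082.4 s = 118.04 min.
During one orbit Earth rotates (7082.4 / 86164) × 360° = 29.59°.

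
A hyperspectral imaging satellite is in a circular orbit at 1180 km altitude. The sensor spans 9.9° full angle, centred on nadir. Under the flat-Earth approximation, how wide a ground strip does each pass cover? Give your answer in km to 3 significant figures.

Half-angle = 9.9°/2 = 4.95°.
Swath width ≈ 2h·tan(θ/2) = 2 × 1180 × tan(4.95°) = 204.4 km.

204 km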